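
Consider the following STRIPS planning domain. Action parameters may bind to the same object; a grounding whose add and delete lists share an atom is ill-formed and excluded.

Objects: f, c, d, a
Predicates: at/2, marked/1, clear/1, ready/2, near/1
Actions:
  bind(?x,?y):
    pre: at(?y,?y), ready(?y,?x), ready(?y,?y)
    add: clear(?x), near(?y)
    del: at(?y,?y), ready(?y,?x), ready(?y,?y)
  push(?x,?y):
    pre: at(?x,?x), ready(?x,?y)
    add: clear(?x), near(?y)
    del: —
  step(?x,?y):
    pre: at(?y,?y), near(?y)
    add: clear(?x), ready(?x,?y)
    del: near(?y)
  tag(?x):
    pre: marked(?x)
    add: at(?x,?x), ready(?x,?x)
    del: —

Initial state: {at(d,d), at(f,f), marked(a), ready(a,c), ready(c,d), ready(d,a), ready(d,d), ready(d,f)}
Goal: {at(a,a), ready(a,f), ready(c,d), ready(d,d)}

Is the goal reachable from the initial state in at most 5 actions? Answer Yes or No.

Yes

1. push(d,f)  →  {at(d,d), at(f,f), clear(d), marked(a), near(f), ready(a,c), ready(c,d), ready(d,a), ready(d,d), ready(d,f)}
2. step(a,f)  →  {at(d,d), at(f,f), clear(a), clear(d), marked(a), ready(a,c), ready(a,f), ready(c,d), ready(d,a), ready(d,d), ready(d,f)}
3. tag(a)  →  {at(a,a), at(d,d), at(f,f), clear(a), clear(d), marked(a), ready(a,a), ready(a,c), ready(a,f), ready(c,d), ready(d,a), ready(d,d), ready(d,f)}
optimal plan length = 3; 3 ≤ 5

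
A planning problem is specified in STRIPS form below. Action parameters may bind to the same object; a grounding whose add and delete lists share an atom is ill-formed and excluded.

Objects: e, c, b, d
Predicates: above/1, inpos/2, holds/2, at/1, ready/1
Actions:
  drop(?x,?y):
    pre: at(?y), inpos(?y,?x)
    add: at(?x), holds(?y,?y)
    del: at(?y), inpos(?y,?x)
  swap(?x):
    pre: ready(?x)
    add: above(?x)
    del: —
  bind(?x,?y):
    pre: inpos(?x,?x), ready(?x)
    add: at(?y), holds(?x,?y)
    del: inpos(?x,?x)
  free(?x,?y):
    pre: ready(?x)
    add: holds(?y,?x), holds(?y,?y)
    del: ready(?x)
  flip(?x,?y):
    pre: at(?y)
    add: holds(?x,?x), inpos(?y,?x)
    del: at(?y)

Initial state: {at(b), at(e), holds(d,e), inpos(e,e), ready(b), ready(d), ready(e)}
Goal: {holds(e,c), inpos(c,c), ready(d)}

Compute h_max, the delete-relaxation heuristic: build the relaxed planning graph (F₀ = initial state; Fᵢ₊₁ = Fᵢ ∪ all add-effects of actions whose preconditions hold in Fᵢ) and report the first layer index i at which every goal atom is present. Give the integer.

2

F0 = init (7 atoms)
F1 = F0 ∪ {above(b), above(d), above(e), at(c), at(d), holds(b,b), holds(b,d), holds(b,e), holds(c,b), holds(c,c), holds(c,d), holds(c,e), holds(d,b), holds(d,d), holds(e,b), holds(e,c), holds(e,d), holds(e,e), inpos(b,b), inpos(b,c), inpos(b,d), inpos(b,e), inpos(e,b), inpos(e,c), inpos(e,d)}  (32 atoms)
F2 = F1 ∪ {holds(b,c), inpos(c,b), inpos(c,c), inpos(c,d), inpos(c,e), inpos(d,b), inpos(d,c), inpos(d,d), inpos(d,e)}  (41 atoms)
goal ⊆ F2  ⇒  h_max = 2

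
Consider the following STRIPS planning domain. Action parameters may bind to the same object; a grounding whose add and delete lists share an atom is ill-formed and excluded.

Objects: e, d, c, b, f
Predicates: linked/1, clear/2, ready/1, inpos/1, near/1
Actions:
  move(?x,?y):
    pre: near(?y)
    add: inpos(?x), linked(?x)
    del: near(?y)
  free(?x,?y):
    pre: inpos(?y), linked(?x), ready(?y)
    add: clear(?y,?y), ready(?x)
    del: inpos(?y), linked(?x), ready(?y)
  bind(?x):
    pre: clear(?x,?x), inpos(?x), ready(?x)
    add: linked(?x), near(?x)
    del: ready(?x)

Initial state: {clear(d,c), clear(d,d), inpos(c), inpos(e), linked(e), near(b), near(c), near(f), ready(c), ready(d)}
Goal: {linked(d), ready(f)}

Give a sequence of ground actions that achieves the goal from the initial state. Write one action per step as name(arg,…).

move(d,c); move(f,b); free(f,d)

1. move(d,c)  →  {clear(d,c), clear(d,d), inpos(c), inpos(d), inpos(e), linked(d), linked(e), near(b), near(f), ready(c), ready(d)}
2. move(f,b)  →  {clear(d,c), clear(d,d), inpos(c), inpos(d), inpos(e), inpos(f), linked(d), linked(e), linked(f), near(f), ready(c), ready(d)}
3. free(f,d)  →  {clear(d,c), clear(d,d), inpos(c), inpos(e), inpos(f), linked(d), linked(e), near(f), ready(c), ready(f)}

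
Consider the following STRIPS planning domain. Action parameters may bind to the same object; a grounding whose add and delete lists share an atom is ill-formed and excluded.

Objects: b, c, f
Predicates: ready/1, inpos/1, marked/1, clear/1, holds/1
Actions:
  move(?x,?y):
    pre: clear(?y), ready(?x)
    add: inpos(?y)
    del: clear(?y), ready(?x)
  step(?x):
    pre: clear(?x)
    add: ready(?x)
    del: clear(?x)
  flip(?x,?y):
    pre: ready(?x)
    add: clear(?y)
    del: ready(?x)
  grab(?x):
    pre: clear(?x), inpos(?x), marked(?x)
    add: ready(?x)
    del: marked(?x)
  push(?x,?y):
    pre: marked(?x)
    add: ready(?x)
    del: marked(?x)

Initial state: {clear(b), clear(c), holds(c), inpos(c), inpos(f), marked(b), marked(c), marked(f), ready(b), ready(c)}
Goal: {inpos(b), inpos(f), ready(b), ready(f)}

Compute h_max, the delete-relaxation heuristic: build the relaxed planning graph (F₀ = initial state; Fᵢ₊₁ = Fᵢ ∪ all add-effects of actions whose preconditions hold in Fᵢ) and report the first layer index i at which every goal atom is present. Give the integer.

F0 = init (10 atoms)
F1 = F0 ∪ {clear(f), inpos(b), ready(f)}  (13 atoms)
goal ⊆ F1  ⇒  h_max = 1

1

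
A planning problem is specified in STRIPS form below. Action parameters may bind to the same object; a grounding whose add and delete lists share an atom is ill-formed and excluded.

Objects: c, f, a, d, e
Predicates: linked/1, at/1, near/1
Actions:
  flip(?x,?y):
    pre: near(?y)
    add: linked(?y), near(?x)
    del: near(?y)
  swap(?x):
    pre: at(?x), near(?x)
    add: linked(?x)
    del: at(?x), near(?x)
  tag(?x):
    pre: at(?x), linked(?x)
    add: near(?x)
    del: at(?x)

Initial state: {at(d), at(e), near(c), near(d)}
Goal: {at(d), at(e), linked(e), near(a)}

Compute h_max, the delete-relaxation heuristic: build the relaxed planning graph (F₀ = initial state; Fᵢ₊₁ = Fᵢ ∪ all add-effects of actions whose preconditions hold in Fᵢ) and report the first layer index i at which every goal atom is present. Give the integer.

F0 = init (4 atoms)
F1 = F0 ∪ {linked(c), linked(d), near(a), near(e), near(f)}  (9 atoms)
F2 = F1 ∪ {linked(a), linked(e), linked(f)}  (12 atoms)
goal ⊆ F2  ⇒  h_max = 2

2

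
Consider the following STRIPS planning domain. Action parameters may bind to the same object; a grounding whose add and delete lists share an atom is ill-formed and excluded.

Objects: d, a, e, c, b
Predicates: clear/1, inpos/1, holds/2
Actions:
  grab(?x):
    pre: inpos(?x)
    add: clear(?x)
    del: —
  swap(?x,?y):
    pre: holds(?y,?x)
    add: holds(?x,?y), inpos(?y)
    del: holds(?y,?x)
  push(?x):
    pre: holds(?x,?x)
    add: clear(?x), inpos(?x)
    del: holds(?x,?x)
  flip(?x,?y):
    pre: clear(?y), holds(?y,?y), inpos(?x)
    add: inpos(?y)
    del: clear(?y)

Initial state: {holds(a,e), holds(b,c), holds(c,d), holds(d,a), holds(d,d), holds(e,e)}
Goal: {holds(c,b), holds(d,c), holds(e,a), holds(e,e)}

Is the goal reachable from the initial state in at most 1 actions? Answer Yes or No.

No

1. swap(d,c)  →  {holds(a,e), holds(b,c), holds(d,a), holds(d,c), holds(d,d), holds(e,e), inpos(c)}
2. swap(e,a)  →  {holds(b,c), holds(d,a), holds(d,c), holds(d,d), holds(e,a), holds(e,e), inpos(a), inpos(c)}
3. swap(c,b)  →  {holds(c,b), holds(d,a), holds(d,c), holds(d,d), holds(e,a), holds(e,e), inpos(a), inpos(b), inpos(c)}
optimal plan length = 3; 3 > 1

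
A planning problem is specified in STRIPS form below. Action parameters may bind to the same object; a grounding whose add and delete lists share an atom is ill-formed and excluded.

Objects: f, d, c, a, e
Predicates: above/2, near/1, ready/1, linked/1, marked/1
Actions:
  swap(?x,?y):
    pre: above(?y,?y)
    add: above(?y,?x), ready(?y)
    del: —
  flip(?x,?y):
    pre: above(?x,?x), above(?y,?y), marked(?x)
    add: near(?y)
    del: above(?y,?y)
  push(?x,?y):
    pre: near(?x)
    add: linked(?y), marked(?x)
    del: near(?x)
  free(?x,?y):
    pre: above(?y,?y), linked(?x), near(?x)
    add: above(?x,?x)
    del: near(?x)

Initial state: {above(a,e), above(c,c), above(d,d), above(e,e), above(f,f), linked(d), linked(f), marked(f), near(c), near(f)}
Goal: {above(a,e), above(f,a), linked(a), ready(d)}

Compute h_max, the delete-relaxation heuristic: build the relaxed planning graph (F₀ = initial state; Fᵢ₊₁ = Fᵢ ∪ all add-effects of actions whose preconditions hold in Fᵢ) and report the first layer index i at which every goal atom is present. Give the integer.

1

F0 = init (10 atoms)
F1 = F0 ∪ {above(c,a), above(c,d), above(c,e), above(c,f), above(d,a), above(d,c), above(d,e), above(d,f), above(e,a), above(e,c), above(e,d), above(e,f), above(f,a), above(f,c), above(f,d), above(f,e), linked(a), linked(c), linked(e), marked(c), near(d), near(e), ready(c), ready(d), ready(e), ready(f)}  (36 atoms)
goal ⊆ F1  ⇒  h_max = 1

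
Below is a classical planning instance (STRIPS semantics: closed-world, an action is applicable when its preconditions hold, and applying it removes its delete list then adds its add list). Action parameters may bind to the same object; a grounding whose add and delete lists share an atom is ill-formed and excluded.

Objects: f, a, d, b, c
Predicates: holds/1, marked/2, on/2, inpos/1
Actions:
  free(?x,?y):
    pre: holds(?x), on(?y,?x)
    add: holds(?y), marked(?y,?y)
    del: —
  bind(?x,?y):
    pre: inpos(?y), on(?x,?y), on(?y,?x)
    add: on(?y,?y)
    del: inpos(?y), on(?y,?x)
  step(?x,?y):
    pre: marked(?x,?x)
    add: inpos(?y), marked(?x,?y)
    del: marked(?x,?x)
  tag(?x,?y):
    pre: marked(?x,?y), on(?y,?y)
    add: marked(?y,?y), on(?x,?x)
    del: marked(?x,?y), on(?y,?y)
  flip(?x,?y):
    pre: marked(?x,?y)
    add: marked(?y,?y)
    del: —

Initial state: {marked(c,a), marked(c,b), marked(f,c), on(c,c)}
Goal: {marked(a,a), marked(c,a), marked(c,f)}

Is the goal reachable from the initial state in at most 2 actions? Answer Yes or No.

1. tag(f,c)  →  {marked(c,a), marked(c,b), marked(c,c), on(f,f)}
2. step(c,f)  →  {inpos(f), marked(c,a), marked(c,b), marked(c,f), on(f,f)}
3. flip(c,a)  →  {inpos(f), marked(a,a), marked(c,a), marked(c,b), marked(c,f), on(f,f)}
optimal plan length = 3; 3 > 2

No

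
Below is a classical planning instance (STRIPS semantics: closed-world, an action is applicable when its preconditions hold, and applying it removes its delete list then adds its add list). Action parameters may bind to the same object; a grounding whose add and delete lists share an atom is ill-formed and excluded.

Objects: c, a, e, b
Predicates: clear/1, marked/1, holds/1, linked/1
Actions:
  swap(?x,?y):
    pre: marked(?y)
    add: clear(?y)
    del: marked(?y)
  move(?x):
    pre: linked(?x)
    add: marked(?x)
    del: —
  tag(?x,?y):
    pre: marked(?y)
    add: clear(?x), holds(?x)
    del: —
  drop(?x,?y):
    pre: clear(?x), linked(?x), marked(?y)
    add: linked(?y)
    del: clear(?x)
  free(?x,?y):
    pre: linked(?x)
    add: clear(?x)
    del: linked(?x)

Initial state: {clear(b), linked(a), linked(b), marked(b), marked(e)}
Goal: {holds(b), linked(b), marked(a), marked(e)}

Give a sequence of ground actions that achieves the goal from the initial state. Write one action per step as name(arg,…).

move(a); tag(b,a)

1. move(a)  →  {clear(b), linked(a), linked(b), marked(a), marked(b), marked(e)}
2. tag(b,a)  →  {clear(b), holds(b), linked(a), linked(b), marked(a), marked(b), marked(e)}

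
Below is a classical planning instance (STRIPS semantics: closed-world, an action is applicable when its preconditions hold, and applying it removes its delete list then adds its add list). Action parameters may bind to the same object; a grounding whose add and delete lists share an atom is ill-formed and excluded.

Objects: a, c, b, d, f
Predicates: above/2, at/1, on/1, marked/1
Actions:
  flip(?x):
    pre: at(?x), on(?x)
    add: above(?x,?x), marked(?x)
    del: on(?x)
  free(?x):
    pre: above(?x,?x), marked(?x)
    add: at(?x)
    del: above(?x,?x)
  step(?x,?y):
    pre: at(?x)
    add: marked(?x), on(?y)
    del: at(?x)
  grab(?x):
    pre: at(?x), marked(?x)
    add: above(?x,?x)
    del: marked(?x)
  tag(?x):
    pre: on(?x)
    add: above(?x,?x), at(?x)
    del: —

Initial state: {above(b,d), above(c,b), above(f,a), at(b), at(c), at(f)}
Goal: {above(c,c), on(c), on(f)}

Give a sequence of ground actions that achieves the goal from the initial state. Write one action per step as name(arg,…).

1. step(c,c)  →  {above(b,d), above(c,b), above(f,a), at(b), at(f), marked(c), on(c)}
2. step(b,f)  →  {above(b,d), above(c,b), above(f,a), at(f), marked(b), marked(c), on(c), on(f)}
3. tag(c)  →  {above(b,d), above(c,b), above(c,c), above(f,a), at(c), at(f), marked(b), marked(c), on(c), on(f)}

step(c,c); step(b,f); tag(c)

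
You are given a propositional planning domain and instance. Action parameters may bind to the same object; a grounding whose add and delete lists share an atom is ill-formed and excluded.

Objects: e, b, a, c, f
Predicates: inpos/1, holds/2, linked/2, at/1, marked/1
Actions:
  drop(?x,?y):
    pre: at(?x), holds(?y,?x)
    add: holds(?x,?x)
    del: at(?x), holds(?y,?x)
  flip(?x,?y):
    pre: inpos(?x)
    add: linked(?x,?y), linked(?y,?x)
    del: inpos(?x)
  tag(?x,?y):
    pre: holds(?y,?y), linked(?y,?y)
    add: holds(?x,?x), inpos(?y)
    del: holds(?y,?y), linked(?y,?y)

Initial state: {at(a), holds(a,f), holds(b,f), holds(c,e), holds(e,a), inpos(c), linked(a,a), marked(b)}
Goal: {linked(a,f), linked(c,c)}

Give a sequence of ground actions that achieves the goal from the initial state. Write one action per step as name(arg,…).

1. drop(a,e)  →  {holds(a,a), holds(a,f), holds(b,f), holds(c,e), inpos(c), linked(a,a), marked(b)}
2. flip(c,c)  →  {holds(a,a), holds(a,f), holds(b,f), holds(c,e), linked(a,a), linked(c,c), marked(b)}
3. tag(e,a)  →  {holds(a,f), holds(b,f), holds(c,e), holds(e,e), inpos(a), linked(c,c), marked(b)}
4. flip(a,f)  →  {holds(a,f), holds(b,f), holds(c,e), holds(e,e), linked(a,f), linked(c,c), linked(f,a), marked(b)}

drop(a,e); flip(c,c); tag(e,a); flip(a,f)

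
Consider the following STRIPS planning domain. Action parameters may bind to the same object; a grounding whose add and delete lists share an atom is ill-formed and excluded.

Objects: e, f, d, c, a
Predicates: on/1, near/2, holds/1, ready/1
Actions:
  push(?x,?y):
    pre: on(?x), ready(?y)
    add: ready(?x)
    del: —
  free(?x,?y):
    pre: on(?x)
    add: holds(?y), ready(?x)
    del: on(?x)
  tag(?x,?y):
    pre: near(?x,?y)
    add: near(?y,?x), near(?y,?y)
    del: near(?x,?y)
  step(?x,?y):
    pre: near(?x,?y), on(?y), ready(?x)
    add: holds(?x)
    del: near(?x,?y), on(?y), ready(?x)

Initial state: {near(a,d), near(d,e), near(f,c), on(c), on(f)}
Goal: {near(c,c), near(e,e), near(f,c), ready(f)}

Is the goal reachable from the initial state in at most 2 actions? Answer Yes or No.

1. free(f,e)  →  {holds(e), near(a,d), near(d,e), near(f,c), on(c), ready(f)}
2. tag(f,c)  →  {holds(e), near(a,d), near(c,c), near(c,f), near(d,e), on(c), ready(f)}
3. tag(d,e)  →  {holds(e), near(a,d), near(c,c), near(c,f), near(e,d), near(e,e), on(c), ready(f)}
4. tag(c,f)  →  {holds(e), near(a,d), near(c,c), near(e,d), near(e,e), near(f,c), near(f,f), on(c), ready(f)}
optimal plan length = 4; 4 > 2

No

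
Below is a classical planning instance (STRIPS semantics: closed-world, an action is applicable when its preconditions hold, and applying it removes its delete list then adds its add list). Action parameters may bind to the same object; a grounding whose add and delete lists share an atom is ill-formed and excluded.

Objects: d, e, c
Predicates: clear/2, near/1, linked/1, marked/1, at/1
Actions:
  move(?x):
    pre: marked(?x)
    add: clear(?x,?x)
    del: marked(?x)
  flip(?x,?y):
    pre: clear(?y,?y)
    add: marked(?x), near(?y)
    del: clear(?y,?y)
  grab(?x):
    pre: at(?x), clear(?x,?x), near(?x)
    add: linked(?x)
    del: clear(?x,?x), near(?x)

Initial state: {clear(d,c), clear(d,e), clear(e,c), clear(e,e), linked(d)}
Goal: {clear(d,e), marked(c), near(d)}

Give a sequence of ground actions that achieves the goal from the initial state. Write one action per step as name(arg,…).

flip(d,e); move(d); flip(c,d)

1. flip(d,e)  →  {clear(d,c), clear(d,e), clear(e,c), linked(d), marked(d), near(e)}
2. move(d)  →  {clear(d,c), clear(d,d), clear(d,e), clear(e,c), linked(d), near(e)}
3. flip(c,d)  →  {clear(d,c), clear(d,e), clear(e,c), linked(d), marked(c), near(d), near(e)}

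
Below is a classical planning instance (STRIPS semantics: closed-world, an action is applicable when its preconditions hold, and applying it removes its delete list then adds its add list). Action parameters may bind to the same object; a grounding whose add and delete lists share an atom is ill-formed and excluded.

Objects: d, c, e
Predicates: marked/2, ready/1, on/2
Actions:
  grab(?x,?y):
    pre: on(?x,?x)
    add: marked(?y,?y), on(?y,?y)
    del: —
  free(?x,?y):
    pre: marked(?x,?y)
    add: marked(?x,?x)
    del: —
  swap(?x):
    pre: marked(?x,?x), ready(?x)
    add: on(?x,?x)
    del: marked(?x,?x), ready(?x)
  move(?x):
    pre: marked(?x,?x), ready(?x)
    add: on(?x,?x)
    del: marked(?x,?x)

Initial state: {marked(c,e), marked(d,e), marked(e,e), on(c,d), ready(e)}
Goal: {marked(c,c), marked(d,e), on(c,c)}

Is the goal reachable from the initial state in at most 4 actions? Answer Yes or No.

1. swap(e)  →  {marked(c,e), marked(d,e), on(c,d), on(e,e)}
2. grab(e,c)  →  {marked(c,c), marked(c,e), marked(d,e), on(c,c), on(c,d), on(e,e)}
optimal plan length = 2; 2 ≤ 4

Yes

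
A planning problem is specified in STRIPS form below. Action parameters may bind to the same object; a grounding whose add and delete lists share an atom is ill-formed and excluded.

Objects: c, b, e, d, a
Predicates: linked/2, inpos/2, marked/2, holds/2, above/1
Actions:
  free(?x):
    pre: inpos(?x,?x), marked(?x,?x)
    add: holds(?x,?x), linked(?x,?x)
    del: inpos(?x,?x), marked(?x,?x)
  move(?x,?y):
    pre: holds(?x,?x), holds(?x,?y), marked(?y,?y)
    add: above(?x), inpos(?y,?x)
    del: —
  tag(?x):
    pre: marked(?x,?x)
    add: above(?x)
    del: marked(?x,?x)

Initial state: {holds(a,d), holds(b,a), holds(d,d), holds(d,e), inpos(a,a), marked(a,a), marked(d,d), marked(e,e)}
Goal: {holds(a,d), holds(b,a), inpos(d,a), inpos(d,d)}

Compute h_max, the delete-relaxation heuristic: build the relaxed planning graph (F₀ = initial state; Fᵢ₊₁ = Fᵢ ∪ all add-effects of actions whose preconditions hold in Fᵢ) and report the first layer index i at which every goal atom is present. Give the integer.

F0 = init (8 atoms)
F1 = F0 ∪ {above(a), above(d), above(e), holds(a,a), inpos(d,d), inpos(e,d), linked(a,a)}  (15 atoms)
F2 = F1 ∪ {inpos(d,a), linked(d,d)}  (17 atoms)
goal ⊆ F2  ⇒  h_max = 2

2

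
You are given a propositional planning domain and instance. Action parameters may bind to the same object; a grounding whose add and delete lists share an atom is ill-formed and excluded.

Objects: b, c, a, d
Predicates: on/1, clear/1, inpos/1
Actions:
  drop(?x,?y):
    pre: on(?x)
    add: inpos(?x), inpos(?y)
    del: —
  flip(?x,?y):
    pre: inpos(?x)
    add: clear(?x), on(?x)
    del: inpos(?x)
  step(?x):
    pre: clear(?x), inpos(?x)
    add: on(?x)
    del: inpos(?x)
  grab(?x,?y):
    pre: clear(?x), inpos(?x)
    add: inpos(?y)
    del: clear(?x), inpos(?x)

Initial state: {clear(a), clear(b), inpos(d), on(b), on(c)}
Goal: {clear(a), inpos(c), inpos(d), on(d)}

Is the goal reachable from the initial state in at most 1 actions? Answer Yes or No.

1. flip(d,b)  →  {clear(a), clear(b), clear(d), on(b), on(c), on(d)}
2. drop(c,d)  →  {clear(a), clear(b), clear(d), inpos(c), inpos(d), on(b), on(c), on(d)}
optimal plan length = 2; 2 > 1

No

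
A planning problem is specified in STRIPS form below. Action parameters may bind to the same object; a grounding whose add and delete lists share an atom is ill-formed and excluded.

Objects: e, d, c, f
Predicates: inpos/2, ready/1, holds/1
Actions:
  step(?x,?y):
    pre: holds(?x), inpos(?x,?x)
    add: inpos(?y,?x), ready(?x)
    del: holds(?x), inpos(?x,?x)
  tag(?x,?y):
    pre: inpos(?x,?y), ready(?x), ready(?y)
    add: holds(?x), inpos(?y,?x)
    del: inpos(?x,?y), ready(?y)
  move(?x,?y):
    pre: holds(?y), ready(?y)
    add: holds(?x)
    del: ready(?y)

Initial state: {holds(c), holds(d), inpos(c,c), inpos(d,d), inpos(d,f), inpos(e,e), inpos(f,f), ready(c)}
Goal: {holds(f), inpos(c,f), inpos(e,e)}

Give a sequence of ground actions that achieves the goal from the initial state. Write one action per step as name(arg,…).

1. step(d,f)  →  {holds(c), inpos(c,c), inpos(d,f), inpos(e,e), inpos(f,d), inpos(f,f), ready(c), ready(d)}
2. move(f,c)  →  {holds(c), holds(f), inpos(c,c), inpos(d,f), inpos(e,e), inpos(f,d), inpos(f,f), ready(d)}
3. step(f,c)  →  {holds(c), inpos(c,c), inpos(c,f), inpos(d,f), inpos(e,e), inpos(f,d), ready(d), ready(f)}
4. tag(f,d)  →  {holds(c), holds(f), inpos(c,c), inpos(c,f), inpos(d,f), inpos(e,e), ready(f)}

step(d,f); move(f,c); step(f,c); tag(f,d)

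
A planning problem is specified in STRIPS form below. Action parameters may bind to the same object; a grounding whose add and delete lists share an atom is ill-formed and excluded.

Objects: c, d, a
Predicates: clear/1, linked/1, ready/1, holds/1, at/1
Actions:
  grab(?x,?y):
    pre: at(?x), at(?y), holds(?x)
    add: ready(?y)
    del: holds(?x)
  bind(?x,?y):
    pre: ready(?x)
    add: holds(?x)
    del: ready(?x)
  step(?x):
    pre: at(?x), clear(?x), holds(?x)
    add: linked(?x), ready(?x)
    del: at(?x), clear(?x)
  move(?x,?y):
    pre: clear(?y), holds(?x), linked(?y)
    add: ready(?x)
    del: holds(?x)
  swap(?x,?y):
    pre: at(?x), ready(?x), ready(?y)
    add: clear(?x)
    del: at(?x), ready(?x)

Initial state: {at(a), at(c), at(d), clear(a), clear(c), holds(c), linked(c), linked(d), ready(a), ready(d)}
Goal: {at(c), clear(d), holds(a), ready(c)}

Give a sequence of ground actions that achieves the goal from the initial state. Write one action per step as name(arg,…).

grab(c,c); bind(a,c); swap(d,c)

1. grab(c,c)  →  {at(a), at(c), at(d), clear(a), clear(c), linked(c), linked(d), ready(a), ready(c), ready(d)}
2. bind(a,c)  →  {at(a), at(c), at(d), clear(a), clear(c), holds(a), linked(c), linked(d), ready(c), ready(d)}
3. swap(d,c)  →  {at(a), at(c), clear(a), clear(c), clear(d), holds(a), linked(c), linked(d), ready(c)}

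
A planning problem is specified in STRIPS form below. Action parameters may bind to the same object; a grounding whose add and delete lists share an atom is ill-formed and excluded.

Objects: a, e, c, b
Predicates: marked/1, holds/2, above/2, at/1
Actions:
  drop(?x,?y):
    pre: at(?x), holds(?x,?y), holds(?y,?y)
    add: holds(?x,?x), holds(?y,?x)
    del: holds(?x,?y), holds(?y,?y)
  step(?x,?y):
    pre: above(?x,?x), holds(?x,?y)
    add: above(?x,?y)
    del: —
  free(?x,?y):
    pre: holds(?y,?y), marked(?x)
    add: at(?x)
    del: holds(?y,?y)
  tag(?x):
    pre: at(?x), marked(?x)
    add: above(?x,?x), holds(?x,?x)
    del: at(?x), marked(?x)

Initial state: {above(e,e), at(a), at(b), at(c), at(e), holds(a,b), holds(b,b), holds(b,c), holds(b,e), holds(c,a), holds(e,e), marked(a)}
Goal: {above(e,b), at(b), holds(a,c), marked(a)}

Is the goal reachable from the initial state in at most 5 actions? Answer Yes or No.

1. drop(a,b)  →  {above(e,e), at(a), at(b), at(c), at(e), holds(a,a), holds(b,a), holds(b,c), holds(b,e), holds(c,a), holds(e,e), marked(a)}
2. drop(c,a)  →  {above(e,e), at(a), at(b), at(c), at(e), holds(a,c), holds(b,a), holds(b,c), holds(b,e), holds(c,c), holds(e,e), marked(a)}
3. drop(b,e)  →  {above(e,e), at(a), at(b), at(c), at(e), holds(a,c), holds(b,a), holds(b,b), holds(b,c), holds(c,c), holds(e,b), marked(a)}
4. step(e,b)  →  {above(e,b), above(e,e), at(a), at(b), at(c), at(e), holds(a,c), holds(b,a), holds(b,b), holds(b,c), holds(c,c), holds(e,b), marked(a)}
optimal plan length = 4; 4 ≤ 5

Yes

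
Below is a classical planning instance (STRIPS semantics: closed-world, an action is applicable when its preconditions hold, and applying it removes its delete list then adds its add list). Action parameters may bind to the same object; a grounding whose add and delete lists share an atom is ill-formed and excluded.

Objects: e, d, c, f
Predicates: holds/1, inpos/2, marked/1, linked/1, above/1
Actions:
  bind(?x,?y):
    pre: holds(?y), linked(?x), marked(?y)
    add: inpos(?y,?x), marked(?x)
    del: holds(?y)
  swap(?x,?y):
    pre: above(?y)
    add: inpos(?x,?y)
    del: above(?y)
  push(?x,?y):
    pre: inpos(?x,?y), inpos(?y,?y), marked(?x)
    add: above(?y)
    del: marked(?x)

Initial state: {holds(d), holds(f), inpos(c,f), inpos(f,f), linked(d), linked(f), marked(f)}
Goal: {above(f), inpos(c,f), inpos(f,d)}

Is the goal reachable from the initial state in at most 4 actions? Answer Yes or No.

Yes

1. bind(d,f)  →  {holds(d), inpos(c,f), inpos(f,d), inpos(f,f), linked(d), linked(f), marked(d), marked(f)}
2. push(f,f)  →  {above(f), holds(d), inpos(c,f), inpos(f,d), inpos(f,f), linked(d), linked(f), marked(d)}
optimal plan length = 2; 2 ≤ 4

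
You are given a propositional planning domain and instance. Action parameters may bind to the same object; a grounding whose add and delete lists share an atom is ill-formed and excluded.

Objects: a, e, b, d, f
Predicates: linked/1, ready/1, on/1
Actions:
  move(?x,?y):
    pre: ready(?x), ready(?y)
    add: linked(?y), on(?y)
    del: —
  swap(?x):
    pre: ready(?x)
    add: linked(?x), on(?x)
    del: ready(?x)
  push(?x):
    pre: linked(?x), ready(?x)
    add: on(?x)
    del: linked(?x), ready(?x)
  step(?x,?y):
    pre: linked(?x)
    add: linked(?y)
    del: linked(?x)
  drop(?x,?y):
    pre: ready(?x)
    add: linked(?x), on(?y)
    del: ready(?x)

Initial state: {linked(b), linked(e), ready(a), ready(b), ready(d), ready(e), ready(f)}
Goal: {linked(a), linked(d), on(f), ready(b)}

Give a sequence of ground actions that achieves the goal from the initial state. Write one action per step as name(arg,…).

move(a,a); drop(d,f)

1. move(a,a)  →  {linked(a), linked(b), linked(e), on(a), ready(a), ready(b), ready(d), ready(e), ready(f)}
2. drop(d,f)  →  {linked(a), linked(b), linked(d), linked(e), on(a), on(f), ready(a), ready(b), ready(e), ready(f)}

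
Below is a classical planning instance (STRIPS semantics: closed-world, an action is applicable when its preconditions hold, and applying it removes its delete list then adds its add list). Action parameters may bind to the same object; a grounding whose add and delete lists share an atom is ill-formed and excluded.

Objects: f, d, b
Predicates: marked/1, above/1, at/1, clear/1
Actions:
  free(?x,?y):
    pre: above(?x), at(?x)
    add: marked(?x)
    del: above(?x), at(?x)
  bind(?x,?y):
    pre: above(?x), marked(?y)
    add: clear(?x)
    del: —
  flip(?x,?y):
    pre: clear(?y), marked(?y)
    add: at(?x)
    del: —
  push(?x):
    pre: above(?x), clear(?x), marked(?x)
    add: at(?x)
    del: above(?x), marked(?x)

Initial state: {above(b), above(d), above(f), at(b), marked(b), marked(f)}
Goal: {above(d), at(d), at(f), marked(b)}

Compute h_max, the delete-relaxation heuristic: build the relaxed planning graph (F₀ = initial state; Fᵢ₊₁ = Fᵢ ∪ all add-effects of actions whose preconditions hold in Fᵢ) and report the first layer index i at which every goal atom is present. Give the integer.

F0 = init (6 atoms)
F1 = F0 ∪ {clear(b), clear(d), clear(f)}  (9 atoms)
F2 = F1 ∪ {at(d), at(f)}  (11 atoms)
goal ⊆ F2  ⇒  h_max = 2

2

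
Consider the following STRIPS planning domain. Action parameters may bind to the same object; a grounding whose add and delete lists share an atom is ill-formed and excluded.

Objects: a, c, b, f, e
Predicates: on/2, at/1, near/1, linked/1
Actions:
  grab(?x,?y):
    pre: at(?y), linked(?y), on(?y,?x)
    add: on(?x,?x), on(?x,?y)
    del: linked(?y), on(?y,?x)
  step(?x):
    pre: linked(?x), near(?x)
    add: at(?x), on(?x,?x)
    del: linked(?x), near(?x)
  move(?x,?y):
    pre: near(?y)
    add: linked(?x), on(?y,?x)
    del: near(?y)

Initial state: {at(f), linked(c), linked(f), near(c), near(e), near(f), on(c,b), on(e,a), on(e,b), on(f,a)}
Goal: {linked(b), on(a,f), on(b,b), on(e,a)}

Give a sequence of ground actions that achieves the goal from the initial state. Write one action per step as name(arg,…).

1. grab(a,f)  →  {at(f), linked(c), near(c), near(e), near(f), on(a,a), on(a,f), on(c,b), on(e,a), on(e,b)}
2. move(b,f)  →  {at(f), linked(b), linked(c), near(c), near(e), on(a,a), on(a,f), on(c,b), on(e,a), on(e,b), on(f,b)}
3. move(f,c)  →  {at(f), linked(b), linked(c), linked(f), near(e), on(a,a), on(a,f), on(c,b), on(c,f), on(e,a), on(e,b), on(f,b)}
4. grab(b,f)  →  {at(f), linked(b), linked(c), near(e), on(a,a), on(a,f), on(b,b), on(b,f), on(c,b), on(c,f), on(e,a), on(e,b)}

grab(a,f); move(b,f); move(f,c); grab(b,f)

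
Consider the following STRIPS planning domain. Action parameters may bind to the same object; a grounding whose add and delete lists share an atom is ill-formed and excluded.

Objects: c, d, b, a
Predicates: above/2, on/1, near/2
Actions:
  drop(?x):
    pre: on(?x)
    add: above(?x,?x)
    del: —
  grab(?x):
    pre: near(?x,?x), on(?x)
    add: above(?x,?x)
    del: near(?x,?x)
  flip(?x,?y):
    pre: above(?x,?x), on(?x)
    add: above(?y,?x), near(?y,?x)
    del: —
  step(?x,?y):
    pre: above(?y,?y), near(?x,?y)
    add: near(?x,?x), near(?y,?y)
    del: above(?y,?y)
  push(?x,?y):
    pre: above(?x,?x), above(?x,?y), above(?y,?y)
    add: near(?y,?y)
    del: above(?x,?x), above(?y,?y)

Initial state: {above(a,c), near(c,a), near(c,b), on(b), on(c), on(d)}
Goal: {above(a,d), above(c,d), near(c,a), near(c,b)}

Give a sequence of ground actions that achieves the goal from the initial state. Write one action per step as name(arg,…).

1. drop(d)  →  {above(a,c), above(d,d), near(c,a), near(c,b), on(b), on(c), on(d)}
2. flip(d,c)  →  {above(a,c), above(c,d), above(d,d), near(c,a), near(c,b), near(c,d), on(b), on(c), on(d)}
3. flip(d,a)  →  {above(a,c), above(a,d), above(c,d), above(d,d), near(a,d), near(c,a), near(c,b), near(c,d), on(b), on(c), on(d)}

drop(d); flip(d,c); flip(d,a)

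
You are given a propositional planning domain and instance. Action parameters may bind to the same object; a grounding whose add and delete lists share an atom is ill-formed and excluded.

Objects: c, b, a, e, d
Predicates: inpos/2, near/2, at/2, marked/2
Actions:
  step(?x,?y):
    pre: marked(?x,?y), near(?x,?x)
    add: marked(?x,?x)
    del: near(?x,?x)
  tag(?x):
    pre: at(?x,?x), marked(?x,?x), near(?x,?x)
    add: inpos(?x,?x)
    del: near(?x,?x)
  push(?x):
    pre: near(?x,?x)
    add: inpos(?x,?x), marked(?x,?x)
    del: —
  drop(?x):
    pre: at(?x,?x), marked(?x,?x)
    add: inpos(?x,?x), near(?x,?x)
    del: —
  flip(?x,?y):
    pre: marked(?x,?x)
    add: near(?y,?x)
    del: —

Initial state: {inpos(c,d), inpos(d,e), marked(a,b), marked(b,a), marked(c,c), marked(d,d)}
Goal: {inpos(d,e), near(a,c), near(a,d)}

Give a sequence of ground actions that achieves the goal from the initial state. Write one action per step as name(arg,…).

1. flip(c,a)  →  {inpos(c,d), inpos(d,e), marked(a,b), marked(b,a), marked(c,c), marked(d,d), near(a,c)}
2. flip(d,a)  →  {inpos(c,d), inpos(d,e), marked(a,b), marked(b,a), marked(c,c), marked(d,d), near(a,c), near(a,d)}

flip(c,a); flip(d,a)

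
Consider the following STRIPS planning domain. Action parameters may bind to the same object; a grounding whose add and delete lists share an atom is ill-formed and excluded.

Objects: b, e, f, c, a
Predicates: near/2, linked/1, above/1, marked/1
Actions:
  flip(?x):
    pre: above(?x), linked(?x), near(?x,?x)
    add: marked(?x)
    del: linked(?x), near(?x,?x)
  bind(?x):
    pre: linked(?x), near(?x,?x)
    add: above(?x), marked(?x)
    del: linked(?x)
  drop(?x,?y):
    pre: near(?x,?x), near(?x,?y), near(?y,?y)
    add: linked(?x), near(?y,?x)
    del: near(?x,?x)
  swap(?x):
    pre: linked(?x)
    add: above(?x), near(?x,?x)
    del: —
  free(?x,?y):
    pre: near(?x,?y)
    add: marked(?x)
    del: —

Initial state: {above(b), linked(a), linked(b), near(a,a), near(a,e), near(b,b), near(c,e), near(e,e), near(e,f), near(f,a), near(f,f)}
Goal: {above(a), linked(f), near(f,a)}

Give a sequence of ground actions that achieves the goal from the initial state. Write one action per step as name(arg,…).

1. bind(a)  →  {above(a), above(b), linked(b), marked(a), near(a,a), near(a,e), near(b,b), near(c,e), near(e,e), near(e,f), near(f,a), near(f,f)}
2. drop(f,a)  →  {above(a), above(b), linked(b), linked(f), marked(a), near(a,a), near(a,e), near(a,f), near(b,b), near(c,e), near(e,e), near(e,f), near(f,a)}

bind(a); drop(f,a)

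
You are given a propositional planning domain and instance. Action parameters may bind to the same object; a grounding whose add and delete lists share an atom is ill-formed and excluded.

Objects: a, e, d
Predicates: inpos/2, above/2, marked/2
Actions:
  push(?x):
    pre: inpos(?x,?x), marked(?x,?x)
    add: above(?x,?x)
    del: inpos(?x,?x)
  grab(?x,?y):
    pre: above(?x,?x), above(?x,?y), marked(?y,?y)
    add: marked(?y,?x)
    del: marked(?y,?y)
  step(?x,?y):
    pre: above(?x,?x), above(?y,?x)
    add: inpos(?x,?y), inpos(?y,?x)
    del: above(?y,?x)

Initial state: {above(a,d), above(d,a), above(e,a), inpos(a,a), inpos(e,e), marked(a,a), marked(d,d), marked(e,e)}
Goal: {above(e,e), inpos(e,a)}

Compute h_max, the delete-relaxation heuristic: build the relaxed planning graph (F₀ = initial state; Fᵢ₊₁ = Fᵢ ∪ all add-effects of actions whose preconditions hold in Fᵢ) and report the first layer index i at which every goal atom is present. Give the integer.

2

F0 = init (8 atoms)
F1 = F0 ∪ {above(a,a), above(e,e)}  (10 atoms)
F2 = F1 ∪ {inpos(a,d), inpos(a,e), inpos(d,a), inpos(e,a), marked(a,e), marked(d,a)}  (16 atoms)
goal ⊆ F2  ⇒  h_max = 2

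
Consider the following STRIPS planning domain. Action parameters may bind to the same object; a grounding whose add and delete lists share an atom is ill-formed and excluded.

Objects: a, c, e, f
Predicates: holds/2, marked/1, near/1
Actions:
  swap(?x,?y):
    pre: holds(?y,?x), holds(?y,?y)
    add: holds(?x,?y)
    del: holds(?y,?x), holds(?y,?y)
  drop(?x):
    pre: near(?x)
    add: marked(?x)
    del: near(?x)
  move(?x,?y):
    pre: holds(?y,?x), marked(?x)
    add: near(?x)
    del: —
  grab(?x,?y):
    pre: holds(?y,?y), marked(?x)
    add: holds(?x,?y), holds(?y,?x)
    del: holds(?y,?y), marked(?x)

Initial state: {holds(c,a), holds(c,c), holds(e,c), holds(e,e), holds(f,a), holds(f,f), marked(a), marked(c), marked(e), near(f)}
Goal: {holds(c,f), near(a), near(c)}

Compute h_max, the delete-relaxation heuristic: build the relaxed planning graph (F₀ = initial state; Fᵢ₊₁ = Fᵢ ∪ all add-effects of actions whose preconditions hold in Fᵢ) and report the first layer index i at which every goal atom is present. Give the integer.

F0 = init (10 atoms)
F1 = F0 ∪ {holds(a,c), holds(a,e), holds(a,f), holds(c,e), holds(c,f), holds(e,a), holds(e,f), holds(f,c), holds(f,e), marked(f), near(a), near(c), near(e)}  (23 atoms)
goal ⊆ F1  ⇒  h_max = 1

1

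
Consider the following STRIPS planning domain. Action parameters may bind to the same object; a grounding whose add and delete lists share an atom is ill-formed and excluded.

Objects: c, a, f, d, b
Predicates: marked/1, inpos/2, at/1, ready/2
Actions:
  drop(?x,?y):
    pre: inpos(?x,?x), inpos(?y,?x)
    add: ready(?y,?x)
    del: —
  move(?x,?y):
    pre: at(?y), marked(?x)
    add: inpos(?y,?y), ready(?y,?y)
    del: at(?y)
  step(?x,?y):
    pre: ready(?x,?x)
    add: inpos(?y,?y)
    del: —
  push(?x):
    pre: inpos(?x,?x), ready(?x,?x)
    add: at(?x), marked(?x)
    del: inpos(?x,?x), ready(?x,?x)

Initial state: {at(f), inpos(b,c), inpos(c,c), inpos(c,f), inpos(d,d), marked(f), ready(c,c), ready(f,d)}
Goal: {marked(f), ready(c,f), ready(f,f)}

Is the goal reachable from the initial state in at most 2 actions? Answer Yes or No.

1. move(f,f)  →  {inpos(b,c), inpos(c,c), inpos(c,f), inpos(d,d), inpos(f,f), marked(f), ready(c,c), ready(f,d), ready(f,f)}
2. drop(f,c)  →  {inpos(b,c), inpos(c,c), inpos(c,f), inpos(d,d), inpos(f,f), marked(f), ready(c,c), ready(c,f), ready(f,d), ready(f,f)}
optimal plan length = 2; 2 ≤ 2

Yes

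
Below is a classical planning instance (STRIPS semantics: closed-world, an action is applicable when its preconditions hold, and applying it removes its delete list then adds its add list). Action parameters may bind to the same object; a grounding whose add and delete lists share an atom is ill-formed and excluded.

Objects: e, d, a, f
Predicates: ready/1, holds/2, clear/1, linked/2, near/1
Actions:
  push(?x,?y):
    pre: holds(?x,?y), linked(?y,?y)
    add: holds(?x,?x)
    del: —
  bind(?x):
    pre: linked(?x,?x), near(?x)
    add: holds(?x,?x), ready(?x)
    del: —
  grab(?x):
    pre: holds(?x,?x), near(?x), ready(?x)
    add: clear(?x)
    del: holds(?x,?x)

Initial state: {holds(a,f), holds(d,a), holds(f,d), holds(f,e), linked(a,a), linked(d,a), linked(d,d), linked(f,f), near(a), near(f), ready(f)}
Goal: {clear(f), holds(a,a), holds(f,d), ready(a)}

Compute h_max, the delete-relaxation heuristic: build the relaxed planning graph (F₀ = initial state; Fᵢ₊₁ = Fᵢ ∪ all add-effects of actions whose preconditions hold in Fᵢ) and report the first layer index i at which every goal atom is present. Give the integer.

F0 = init (11 atoms)
F1 = F0 ∪ {holds(a,a), holds(d,d), holds(f,f), ready(a)}  (15 atoms)
F2 = F1 ∪ {clear(a), clear(f)}  (17 atoms)
goal ⊆ F2  ⇒  h_max = 2

2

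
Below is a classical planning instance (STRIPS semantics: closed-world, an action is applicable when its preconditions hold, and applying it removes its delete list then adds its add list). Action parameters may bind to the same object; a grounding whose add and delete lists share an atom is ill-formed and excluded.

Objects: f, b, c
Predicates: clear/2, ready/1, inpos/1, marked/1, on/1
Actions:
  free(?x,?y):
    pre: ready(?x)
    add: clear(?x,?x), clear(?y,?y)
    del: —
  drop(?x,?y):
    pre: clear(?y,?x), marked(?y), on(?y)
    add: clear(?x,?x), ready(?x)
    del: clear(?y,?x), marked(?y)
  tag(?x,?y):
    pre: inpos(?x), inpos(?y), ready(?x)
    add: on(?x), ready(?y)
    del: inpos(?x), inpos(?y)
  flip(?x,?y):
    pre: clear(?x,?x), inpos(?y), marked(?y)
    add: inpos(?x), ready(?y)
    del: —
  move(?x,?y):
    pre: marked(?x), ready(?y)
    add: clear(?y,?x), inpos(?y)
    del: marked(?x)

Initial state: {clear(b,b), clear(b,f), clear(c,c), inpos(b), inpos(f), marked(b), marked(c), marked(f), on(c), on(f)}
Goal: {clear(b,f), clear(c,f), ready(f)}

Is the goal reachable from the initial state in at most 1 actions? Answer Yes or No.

1. flip(c,f)  →  {clear(b,b), clear(b,f), clear(c,c), inpos(b), inpos(c), inpos(f), marked(b), marked(c), marked(f), on(c), on(f), ready(f)}
2. tag(f,c)  →  {clear(b,b), clear(b,f), clear(c,c), inpos(b), marked(b), marked(c), marked(f), on(c), on(f), ready(c), ready(f)}
3. move(f,c)  →  {clear(b,b), clear(b,f), clear(c,c), clear(c,f), inpos(b), inpos(c), marked(b), marked(c), on(c), on(f), ready(c), ready(f)}
optimal plan length = 3; 3 > 1

No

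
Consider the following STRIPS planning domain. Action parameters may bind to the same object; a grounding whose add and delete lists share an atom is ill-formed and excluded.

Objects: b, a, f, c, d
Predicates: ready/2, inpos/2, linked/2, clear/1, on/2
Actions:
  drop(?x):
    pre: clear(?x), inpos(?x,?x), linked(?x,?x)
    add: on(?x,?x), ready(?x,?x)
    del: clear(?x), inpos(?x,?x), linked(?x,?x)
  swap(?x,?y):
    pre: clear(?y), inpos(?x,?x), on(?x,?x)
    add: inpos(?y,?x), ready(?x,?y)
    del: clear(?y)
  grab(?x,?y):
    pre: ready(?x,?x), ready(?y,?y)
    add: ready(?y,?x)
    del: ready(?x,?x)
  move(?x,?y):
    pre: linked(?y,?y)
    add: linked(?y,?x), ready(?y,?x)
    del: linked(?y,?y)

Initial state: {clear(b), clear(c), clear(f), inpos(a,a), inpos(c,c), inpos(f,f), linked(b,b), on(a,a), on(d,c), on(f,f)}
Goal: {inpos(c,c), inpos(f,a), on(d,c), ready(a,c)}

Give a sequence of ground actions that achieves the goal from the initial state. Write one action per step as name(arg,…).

1. swap(a,f)  →  {clear(b), clear(c), inpos(a,a), inpos(c,c), inpos(f,a), inpos(f,f), linked(b,b), on(a,a), on(d,c), on(f,f), ready(a,f)}
2. swap(a,c)  →  {clear(b), inpos(a,a), inpos(c,a), inpos(c,c), inpos(f,a), inpos(f,f), linked(b,b), on(a,a), on(d,c), on(f,f), ready(a,c), ready(a,f)}

swap(a,f); swap(a,c)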